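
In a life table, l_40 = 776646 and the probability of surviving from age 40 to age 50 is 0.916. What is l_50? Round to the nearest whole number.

711408

l_50 = l_40 × p = 776646 × 0.916 = 711408.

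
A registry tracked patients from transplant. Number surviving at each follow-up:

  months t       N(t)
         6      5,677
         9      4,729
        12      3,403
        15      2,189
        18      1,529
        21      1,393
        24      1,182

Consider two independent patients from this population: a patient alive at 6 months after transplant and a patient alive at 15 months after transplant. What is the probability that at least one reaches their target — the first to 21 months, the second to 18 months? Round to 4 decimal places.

p₁ = N(21)/N(6) = 1,393/5,677 = 0.245376; p₂ = N(18)/N(15) = 1,529/2,189 = 0.698492.
P(at least one) = 1 − (1−p₁)(1−p₂) = 1 − 0.754624 × 0.301508 = 0.772475.

0.7725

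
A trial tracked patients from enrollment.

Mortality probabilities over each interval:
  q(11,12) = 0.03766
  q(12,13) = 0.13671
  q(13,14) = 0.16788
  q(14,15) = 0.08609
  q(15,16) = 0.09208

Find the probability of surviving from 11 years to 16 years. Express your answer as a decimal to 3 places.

0.574

The overall survival probability is (1 − 0.03766) × (1 − 0.13671) × (1 − 0.16788) × (1 − 0.08609) × (1 − 0.09208).
= 0.96234 × 0.86329 × 0.83212 × 0.91391 × 0.90792 = 0.573617.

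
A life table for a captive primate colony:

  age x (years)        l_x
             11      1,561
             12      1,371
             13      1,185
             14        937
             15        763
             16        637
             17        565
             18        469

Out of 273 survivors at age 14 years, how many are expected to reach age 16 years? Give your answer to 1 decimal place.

185.6

The relevant probability is 637/937 = 0.679829.
Expected number = 273 × 0.679829 = 185.6.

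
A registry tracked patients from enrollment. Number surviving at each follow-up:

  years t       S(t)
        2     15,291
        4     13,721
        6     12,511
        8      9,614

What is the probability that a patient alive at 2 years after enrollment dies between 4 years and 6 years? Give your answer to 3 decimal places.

0.079

This is the probability of reaching 4 but not 6, conditional on being alive at 2: (S(4) − S(6)) / S(2).
= (13,721 − 12,511) / 15,291 = 1,210 / 15,291 = 0.079132.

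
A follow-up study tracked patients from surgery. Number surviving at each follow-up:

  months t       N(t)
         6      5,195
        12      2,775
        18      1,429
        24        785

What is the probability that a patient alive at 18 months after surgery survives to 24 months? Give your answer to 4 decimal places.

0.5493

The conditional survival probability is N(24)/N(18) = 785/1,429 = 0.549335.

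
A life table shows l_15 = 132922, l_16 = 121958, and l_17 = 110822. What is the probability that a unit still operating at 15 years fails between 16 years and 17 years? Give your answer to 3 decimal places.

This is the probability of reaching 16 but not 17, conditional on being operational at 15: (l_16 − l_17) / l_15.
= (121958 − 110822) / 132922 = 11136 / 132922 = 0.083778.

0.084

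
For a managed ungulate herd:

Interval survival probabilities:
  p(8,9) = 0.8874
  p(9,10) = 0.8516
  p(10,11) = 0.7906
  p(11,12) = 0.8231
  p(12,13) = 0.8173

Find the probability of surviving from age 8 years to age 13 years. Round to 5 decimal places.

P(survive 8→13) = 0.8874 × 0.8516 × 0.7906 × 0.8231 × 0.8173.
= 0.401926.

0.40193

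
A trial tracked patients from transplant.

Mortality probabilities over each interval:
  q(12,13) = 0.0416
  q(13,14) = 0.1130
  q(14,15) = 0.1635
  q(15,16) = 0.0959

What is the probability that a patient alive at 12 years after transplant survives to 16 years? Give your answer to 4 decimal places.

0.6429

Survival from 12 to 16 is the product of surviving each interval: (1 − 0.0416) × (1 − 0.1130) × (1 − 0.1635) × (1 − 0.0959).
= 0.9584 × 0.8870 × 0.8365 × 0.9041 = 0.642914.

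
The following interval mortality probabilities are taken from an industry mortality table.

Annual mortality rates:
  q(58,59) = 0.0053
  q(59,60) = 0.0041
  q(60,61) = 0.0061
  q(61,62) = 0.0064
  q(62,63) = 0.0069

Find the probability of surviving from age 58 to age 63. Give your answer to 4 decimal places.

The overall survival probability is (1 − 0.0053) × (1 − 0.0041) × (1 − 0.0061) × (1 − 0.0064) × (1 − 0.0069).
= 0.9947 × 0.9959 × 0.9939 × 0.9936 × 0.9931 = 0.971528.

0.9715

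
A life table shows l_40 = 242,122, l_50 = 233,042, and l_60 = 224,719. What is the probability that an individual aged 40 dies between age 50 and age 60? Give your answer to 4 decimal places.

This is the probability of reaching 50 but not 60, conditional on being alive at 40: (l_50 − l_60) / l_40.
= (233,042 − 224,719) / 242,122 = 8,323 / 242,122 = 0.034375.

0.0344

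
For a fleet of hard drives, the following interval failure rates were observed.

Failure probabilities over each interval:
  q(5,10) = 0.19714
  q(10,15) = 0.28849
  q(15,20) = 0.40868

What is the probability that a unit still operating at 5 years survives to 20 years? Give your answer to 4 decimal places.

0.3378

The overall survival probability is (1 − 0.19714) × (1 − 0.28849) × (1 − 0.40868).
= 0.80286 × 0.71151 × 0.59132 = 0.337787.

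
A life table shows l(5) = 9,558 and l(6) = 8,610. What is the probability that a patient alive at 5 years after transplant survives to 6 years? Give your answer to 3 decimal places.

0.901

The conditional survival probability is l(6)/l(5) = 8,610/9,558 = 0.900816.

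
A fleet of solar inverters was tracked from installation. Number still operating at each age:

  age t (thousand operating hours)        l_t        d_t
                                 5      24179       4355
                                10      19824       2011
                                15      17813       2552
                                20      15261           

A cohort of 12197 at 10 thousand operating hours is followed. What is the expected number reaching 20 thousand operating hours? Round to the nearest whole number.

The relevant probability is 15261/19824 = 0.769824.
Expected number = 12197 × 0.769824 = 9390.

9390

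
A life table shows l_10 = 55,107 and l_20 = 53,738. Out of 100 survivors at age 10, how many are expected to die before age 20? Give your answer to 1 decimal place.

The relevant probability is 1 − 53,738/55,107 = 0.024843.
Expected number = 100 × 0.024843 = 2.5.

2.5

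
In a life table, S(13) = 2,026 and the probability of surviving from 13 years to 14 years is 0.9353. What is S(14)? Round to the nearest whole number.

S(14) = S(13) × p = 2,026 × 0.9353 = 1895.

1895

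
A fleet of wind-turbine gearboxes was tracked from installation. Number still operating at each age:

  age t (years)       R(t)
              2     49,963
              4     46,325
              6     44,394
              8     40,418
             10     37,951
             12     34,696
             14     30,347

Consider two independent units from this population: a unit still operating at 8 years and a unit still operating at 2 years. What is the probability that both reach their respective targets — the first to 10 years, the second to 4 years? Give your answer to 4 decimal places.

0.8706

p₁ = R(10)/R(8) = 37,951/40,418 = 0.938963; p₂ = R(4)/R(2) = 46,325/49,963 = 0.927186.
P(both) = p₁ × p₂ = 0.938963 × 0.927186 = 0.870593.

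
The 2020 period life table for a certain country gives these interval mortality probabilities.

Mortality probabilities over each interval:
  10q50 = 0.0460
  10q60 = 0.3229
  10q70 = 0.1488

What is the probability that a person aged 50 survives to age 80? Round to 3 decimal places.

0.550

Survival from 50 to 80 is the product of surviving each interval: (1 − 0.0460) × (1 − 0.3229) × (1 − 0.1488).
= 0.9540 × 0.6771 × 0.8512 = 0.549836.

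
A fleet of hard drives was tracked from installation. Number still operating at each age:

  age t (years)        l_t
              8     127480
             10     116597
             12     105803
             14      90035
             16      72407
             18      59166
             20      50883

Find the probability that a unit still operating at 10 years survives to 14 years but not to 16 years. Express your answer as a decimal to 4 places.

0.1512

This is the probability of reaching 14 but not 16, conditional on being operational at 10: (l_14 − l_16) / l_10.
= (90035 − 72407) / 116597 = 17628 / 116597 = 0.151187.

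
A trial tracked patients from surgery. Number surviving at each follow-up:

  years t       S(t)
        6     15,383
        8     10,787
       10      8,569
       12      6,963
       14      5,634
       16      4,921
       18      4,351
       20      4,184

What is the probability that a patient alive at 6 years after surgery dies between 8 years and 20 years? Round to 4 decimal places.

0.4292

This is the probability of reaching 8 but not 20, conditional on being alive at 6: (S(8) − S(20)) / S(6).
= (10,787 − 4,184) / 15,383 = 6,603 / 15,383 = 0.429240.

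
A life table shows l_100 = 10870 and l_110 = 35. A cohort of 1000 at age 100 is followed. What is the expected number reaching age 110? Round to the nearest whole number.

3

The relevant probability is 35/10870 = 0.003220.
Expected number = 1000 × 0.003220 = 3.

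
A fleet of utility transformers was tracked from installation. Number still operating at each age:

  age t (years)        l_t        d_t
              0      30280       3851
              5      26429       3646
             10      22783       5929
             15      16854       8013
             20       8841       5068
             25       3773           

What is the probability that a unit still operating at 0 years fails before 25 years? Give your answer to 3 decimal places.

0.875

P(fail before 25 | operational at 0) = 1 − l_25/l_0 = 1 − 3773/30280 = (26507)/30280 = 0.875396.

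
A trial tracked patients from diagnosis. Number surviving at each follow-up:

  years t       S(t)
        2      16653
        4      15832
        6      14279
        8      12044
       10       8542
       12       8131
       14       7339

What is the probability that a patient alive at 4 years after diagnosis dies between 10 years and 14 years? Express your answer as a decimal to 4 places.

This is the probability of reaching 10 but not 14, conditional on being alive at 4: (S(10) − S(14)) / S(4).
= (8542 − 7339) / 15832 = 1203 / 15832 = 0.075985.

0.0760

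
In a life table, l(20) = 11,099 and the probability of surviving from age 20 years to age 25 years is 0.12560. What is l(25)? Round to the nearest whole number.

l(25) = l(20) × p = 11,099 × 0.12560 = 1394.

1394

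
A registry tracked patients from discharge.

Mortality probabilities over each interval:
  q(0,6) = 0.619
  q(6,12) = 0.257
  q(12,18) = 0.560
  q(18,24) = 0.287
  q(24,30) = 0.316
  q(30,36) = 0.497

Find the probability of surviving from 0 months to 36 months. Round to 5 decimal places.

The overall survival probability is (1 − 0.619) × (1 − 0.257) × (1 − 0.560) × (1 − 0.287) × (1 − 0.316) × (1 − 0.497).
= 0.381 × 0.743 × 0.440 × 0.713 × 0.684 × 0.503 = 0.030555.

0.03055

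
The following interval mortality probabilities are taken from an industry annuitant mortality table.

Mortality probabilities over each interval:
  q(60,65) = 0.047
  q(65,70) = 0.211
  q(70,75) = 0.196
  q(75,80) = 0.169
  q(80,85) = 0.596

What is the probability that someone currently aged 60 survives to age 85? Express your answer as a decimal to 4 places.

0.2030

Chaining the interval survival probabilities: (1 − 0.047) × (1 − 0.211) × (1 − 0.196) × (1 − 0.169) × (1 − 0.596).
= 0.953 × 0.789 × 0.804 × 0.831 × 0.404 = 0.202959.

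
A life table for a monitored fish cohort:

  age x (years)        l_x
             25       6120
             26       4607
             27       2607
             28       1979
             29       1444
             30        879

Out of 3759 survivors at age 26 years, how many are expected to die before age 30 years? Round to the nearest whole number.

3042

The relevant probability is 1 − 879/4607 = 0.809203.
Expected number = 3759 × 0.809203 = 3042.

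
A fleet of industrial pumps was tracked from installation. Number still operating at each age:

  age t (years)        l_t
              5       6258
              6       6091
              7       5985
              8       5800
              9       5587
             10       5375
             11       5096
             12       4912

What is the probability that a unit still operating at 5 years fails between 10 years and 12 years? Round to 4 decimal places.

0.0740

This is the probability of reaching 10 but not 12, conditional on being operational at 5: (l_10 − l_12) / l_5.
= (5375 − 4912) / 6258 = 463 / 6258 = 0.073985.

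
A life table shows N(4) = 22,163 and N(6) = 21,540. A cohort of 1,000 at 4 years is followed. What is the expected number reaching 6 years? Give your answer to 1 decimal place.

971.9

The relevant probability is 21,540/22,163 = 0.971890.
Expected number = 1,000 × 0.971890 = 971.9.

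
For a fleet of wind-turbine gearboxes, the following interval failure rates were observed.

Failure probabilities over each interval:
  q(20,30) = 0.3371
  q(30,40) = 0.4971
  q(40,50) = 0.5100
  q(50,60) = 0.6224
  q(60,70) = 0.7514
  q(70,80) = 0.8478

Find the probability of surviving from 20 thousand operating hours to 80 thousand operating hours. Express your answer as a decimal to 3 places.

0.002

Survival from 20 to 80 is the product of surviving each interval: (1 − 0.3371) × (1 − 0.4971) × (1 − 0.5100) × (1 − 0.6224) × (1 − 0.7514) × (1 − 0.8478).
= 0.6629 × 0.5029 × 0.4900 × 0.3776 × 0.2486 × 0.1522 = 0.002334.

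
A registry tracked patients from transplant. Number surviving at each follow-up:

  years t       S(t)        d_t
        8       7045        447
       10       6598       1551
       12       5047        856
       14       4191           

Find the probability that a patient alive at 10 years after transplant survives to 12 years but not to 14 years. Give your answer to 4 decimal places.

This is the probability of reaching 12 but not 14, conditional on being alive at 10: (S(12) − S(14)) / S(10).
= (5047 − 4191) / 6598 = 856 / 6598 = 0.129736.

0.1297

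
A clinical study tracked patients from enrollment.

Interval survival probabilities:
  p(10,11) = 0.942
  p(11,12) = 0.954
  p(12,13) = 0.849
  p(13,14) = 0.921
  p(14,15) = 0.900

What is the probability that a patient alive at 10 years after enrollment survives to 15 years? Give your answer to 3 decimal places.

Survival from 10 to 15 is the product of surviving each interval: 0.942 × 0.954 × 0.849 × 0.921 × 0.900.
= 0.632425.

0.632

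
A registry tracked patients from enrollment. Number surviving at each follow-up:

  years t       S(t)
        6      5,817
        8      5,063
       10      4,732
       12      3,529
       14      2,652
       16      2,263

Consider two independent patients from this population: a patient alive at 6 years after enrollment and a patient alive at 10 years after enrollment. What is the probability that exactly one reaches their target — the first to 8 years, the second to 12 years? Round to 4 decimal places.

p₁ = S(8)/S(6) = 5,063/5,817 = 0.870380; p₂ = S(12)/S(10) = 3,529/4,732 = 0.745773.
P(exactly one) = p₁(1−p₂) + (1−p₁)p₂ = 0.221274 + 0.096667 = 0.317941.

0.3179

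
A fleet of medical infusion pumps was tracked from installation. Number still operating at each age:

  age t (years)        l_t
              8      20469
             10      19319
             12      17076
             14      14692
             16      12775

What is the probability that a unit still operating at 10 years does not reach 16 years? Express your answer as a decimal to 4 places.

0.3387

P(fail before 16 | operational at 10) = 1 − l_16/l_10 = 1 − 12775/19319 = (6544)/19319 = 0.338734.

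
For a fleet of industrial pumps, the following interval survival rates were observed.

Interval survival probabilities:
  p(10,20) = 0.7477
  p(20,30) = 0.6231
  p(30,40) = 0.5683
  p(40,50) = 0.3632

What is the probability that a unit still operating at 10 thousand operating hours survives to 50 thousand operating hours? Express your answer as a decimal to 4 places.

0.0962

The overall survival probability is 0.7477 × 0.6231 × 0.5683 × 0.3632.
= 0.096163.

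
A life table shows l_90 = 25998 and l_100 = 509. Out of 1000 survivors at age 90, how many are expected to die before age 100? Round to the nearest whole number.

The relevant probability is 1 − 509/25998 = 0.980422.
Expected number = 1000 × 0.980422 = 980.

980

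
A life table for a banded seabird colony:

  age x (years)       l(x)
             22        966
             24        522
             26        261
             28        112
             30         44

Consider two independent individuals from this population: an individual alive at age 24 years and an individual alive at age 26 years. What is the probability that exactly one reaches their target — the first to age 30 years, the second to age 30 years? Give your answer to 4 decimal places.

p₁ = l(30)/l(24) = 44/522 = 0.084291; p₂ = l(30)/l(26) = 44/261 = 0.168582.
P(exactly one) = p₁(1−p₂) + (1−p₁)p₂ = 0.070081 + 0.154372 = 0.224453.

0.2245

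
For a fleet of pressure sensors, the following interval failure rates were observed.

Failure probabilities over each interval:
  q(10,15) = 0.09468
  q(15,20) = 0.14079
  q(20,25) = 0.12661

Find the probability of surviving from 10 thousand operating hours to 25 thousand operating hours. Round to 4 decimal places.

The overall survival probability is (1 − 0.09468) × (1 − 0.14079) × (1 − 0.12661).
= 0.90532 × 0.85921 × 0.87339 = 0.679375.

0.6794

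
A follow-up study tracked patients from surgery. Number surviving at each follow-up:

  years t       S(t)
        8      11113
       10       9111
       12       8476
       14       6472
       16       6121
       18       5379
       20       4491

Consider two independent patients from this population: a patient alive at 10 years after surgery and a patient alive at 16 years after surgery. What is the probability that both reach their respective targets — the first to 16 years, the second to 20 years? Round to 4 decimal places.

0.4929

p₁ = S(16)/S(10) = 6121/9111 = 0.671825; p₂ = S(20)/S(16) = 4491/6121 = 0.733704.
P(both) = p₁ × p₂ = 0.671825 × 0.733704 = 0.492921.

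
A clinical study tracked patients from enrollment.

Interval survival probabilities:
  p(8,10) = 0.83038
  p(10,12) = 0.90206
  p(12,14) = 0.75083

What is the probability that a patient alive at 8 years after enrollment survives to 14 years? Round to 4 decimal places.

0.5624

The overall survival probability is 0.83038 × 0.90206 × 0.75083.
= 0.562411.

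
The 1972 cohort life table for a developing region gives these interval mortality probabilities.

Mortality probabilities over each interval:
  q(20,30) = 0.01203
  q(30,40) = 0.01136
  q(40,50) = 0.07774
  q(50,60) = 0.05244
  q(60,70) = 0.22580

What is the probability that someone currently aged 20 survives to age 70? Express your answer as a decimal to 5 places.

The overall survival probability is (1 − 0.01203) × (1 − 0.01136) × (1 − 0.07774) × (1 − 0.05244) × (1 − 0.22580).
= 0.98797 × 0.98864 × 0.92226 × 0.94756 × 0.77420 = 0.660838.

0.66084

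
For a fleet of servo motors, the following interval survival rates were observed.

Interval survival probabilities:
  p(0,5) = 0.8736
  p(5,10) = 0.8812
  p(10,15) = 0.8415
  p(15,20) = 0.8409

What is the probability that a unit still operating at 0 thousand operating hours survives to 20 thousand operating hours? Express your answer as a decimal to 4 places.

The overall survival probability is 0.8736 × 0.8812 × 0.8415 × 0.8409.
= 0.544735.

0.5447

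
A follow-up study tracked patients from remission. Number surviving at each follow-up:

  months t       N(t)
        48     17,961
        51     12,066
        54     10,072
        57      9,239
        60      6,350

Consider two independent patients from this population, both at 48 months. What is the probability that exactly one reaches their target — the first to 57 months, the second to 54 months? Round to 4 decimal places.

0.4983

p₁ = N(57)/N(48) = 9,239/17,961 = 0.514392; p₂ = N(54)/N(48) = 10,072/17,961 = 0.560771.
P(exactly one) = p₁(1−p₂) + (1−p₁)p₂ = 0.225936 + 0.272315 = 0.498251.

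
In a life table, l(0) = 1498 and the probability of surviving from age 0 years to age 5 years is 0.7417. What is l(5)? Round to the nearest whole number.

l(5) = l(0) × p = 1498 × 0.7417 = 1111.

1111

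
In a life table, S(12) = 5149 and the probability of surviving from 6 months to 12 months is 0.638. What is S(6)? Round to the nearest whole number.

S(6) = S(12) / p = 5149 / 0.638 = 8071.

8071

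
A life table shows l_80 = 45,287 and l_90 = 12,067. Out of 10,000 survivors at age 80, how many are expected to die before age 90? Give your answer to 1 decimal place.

The relevant probability is 1 − 12,067/45,287 = 0.733544.
Expected number = 10,000 × 0.733544 = 7335.4.

7335.4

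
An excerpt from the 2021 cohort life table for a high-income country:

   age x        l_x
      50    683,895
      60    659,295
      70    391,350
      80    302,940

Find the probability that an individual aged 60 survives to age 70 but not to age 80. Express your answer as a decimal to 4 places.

0.1341

We want 10|10q60 = (l_70 − l_80)/l_60.
This is the probability of reaching 70 but not 80, conditional on being alive at 60: (l_70 − l_80) / l_60.
= (391,350 − 302,940) / 659,295 = 88,410 / 659,295 = 0.134098.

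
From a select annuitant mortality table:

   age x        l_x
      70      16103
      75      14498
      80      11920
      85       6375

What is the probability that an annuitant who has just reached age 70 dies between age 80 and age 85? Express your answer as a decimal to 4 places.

We want 10|5q70 = (l_80 − l_85)/l_70.
This is the probability of reaching 80 but not 85, conditional on being alive at 70: (l_80 − l_85) / l_70.
= (11920 − 6375) / 16103 = 5545 / 16103 = 0.344346.

0.3443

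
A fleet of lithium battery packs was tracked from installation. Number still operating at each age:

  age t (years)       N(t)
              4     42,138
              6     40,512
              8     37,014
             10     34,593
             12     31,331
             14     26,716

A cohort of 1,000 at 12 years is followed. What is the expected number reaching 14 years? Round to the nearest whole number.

The relevant probability is 26,716/31,331 = 0.852702.
Expected number = 1,000 × 0.852702 = 853.

853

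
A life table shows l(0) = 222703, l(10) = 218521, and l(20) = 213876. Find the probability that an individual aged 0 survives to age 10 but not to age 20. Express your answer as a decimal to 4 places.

This is the probability of reaching 10 but not 20, conditional on being alive at 0: (l(10) − l(20)) / l(0).
= (218521 − 213876) / 222703 = 4645 / 222703 = 0.020857.

0.0209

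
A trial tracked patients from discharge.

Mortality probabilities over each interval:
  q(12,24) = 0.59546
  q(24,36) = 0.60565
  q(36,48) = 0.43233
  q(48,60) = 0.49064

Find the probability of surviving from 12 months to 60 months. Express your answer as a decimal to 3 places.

0.046

Chaining the interval survival probabilities: (1 − 0.59546) × (1 − 0.60565) × (1 − 0.43233) × (1 − 0.49064).
= 0.40454 × 0.39435 × 0.56767 × 0.50936 = 0.046128.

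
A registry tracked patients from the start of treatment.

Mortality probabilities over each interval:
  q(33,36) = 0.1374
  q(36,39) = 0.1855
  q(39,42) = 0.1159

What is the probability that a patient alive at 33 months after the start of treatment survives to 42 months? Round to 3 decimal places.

0.621

The overall survival probability is (1 − 0.1374) × (1 − 0.1855) × (1 − 0.1159).
= 0.8626 × 0.8145 × 0.8841 = 0.621158.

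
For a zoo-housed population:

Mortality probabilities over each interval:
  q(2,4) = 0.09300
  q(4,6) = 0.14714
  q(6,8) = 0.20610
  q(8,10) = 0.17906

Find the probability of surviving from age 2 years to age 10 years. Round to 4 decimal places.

0.5042

P(survive 2→10) = (1 − 0.09300) × (1 − 0.14714) × (1 − 0.20610) × (1 − 0.17906).
= 0.90700 × 0.85286 × 0.79390 × 0.82094 = 0.504153.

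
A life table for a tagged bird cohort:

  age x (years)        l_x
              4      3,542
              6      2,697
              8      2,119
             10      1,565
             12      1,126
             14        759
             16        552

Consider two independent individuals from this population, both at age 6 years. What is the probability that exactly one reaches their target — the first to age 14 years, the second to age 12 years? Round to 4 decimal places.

p₁ = l_14/l_6 = 759/2,697 = 0.281424; p₂ = l_12/l_6 = 1,126/2,697 = 0.417501.
P(exactly one) = p₁(1−p₂) + (1−p₁)p₂ = 0.163929 + 0.300006 = 0.463935.

0.4639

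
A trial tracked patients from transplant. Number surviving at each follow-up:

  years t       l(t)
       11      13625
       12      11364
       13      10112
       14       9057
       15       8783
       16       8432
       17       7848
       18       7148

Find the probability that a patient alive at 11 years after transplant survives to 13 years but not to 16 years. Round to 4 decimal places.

0.1233

This is the probability of reaching 13 but not 16, conditional on being alive at 11: (l(13) − l(16)) / l(11).
= (10112 − 8432) / 13625 = 1680 / 13625 = 0.123303.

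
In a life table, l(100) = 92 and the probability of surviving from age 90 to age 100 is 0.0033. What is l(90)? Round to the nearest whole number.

27879

l(90) = l(100) / p = 92 / 0.0033 = 27879.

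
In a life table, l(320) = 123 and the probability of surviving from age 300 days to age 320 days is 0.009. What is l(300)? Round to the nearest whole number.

13667

l(300) = l(320) / p = 123 / 0.009 = 13667.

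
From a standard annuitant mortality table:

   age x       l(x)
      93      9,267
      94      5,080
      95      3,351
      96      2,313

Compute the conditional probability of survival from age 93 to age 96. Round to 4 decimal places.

0.2496

The conditional survival probability is l(96)/l(93) = 2,313/9,267 = 0.249595.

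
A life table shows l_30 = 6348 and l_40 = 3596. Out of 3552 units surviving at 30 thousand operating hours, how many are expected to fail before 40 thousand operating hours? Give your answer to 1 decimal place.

The relevant probability is 1 − 3596/6348 = 0.433522.
Expected number = 3552 × 0.433522 = 1539.9.

1539.9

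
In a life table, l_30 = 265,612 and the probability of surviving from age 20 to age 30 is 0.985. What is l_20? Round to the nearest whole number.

269657

l_20 = l_30 / p = 265,612 / 0.985 = 269657.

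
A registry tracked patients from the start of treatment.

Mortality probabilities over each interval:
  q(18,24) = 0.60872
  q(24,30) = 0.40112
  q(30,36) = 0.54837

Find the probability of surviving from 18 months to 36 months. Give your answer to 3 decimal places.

P(survive 18→36) = (1 − 0.60872) × (1 − 0.40112) × (1 − 0.54837).
= 0.39128 × 0.59888 × 0.45163 = 0.105830.

0.106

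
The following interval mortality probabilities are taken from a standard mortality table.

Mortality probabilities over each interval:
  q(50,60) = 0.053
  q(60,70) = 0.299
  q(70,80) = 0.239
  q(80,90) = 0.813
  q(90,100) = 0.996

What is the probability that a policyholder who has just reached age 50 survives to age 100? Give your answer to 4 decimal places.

Chaining the interval survival probabilities: (1 − 0.053) × (1 − 0.299) × (1 − 0.239) × (1 − 0.813) × (1 − 0.996).
= 0.947 × 0.701 × 0.761 × 0.187 × 0.004 = 0.000378.

0.0004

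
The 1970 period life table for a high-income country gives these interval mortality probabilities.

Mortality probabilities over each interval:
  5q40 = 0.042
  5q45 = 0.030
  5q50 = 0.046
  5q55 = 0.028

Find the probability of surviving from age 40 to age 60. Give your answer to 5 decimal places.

Chaining the interval survival probabilities: (1 − 0.042) × (1 − 0.030) × (1 − 0.046) × (1 − 0.028).
= 0.958 × 0.970 × 0.954 × 0.972 = 0.861692.

0.86169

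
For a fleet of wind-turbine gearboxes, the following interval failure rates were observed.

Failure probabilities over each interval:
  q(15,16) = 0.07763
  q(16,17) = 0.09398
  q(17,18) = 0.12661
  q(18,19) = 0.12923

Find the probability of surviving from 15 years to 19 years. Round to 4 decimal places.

Chaining the interval survival probabilities: (1 − 0.07763) × (1 − 0.09398) × (1 − 0.12661) × (1 − 0.12923).
= 0.92237 × 0.90602 × 0.87339 × 0.87077 = 0.635557.

0.6356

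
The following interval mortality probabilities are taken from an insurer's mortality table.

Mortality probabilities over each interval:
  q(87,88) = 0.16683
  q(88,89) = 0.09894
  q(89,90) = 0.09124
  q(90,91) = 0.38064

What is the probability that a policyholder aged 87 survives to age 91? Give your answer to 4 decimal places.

The overall survival probability is (1 − 0.16683) × (1 − 0.09894) × (1 − 0.09124) × (1 − 0.38064).
= 0.83317 × 0.90106 × 0.90876 × 0.61936 = 0.422552.

0.4226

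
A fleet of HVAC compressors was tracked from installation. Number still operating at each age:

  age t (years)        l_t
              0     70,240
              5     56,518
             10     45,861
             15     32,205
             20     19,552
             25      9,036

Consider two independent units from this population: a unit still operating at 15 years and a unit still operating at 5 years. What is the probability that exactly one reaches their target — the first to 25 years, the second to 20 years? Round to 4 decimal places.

0.4324

p₁ = l_25/l_15 = 9,036/32,205 = 0.280578; p₂ = l_20/l_5 = 19,552/56,518 = 0.345943.
P(exactly one) = p₁(1−p₂) + (1−p₁)p₂ = 0.183514 + 0.248879 = 0.432393.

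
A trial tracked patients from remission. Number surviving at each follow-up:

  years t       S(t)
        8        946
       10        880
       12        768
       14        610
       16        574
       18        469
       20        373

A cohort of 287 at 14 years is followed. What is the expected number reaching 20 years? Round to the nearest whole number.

175

The relevant probability is 373/610 = 0.611475.
Expected number = 287 × 0.611475 = 175.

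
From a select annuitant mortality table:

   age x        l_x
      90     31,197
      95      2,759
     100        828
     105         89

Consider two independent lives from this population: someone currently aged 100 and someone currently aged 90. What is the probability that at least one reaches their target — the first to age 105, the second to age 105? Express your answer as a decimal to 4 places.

0.1100

p₁ = l_105/l_100 = 89/828 = 0.107488; p₂ = l_105/l_90 = 89/31,197 = 0.002853.
P(at least one) = 1 − (1−p₁)(1−p₂) = 1 − 0.892512 × 0.997147 = 0.110034.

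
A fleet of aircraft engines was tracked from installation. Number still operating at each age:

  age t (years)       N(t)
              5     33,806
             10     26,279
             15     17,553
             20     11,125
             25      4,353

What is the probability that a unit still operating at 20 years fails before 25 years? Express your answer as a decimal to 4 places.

0.6087

P(fail before 25 | operational at 20) = 1 − N(25)/N(20) = 1 − 4,353/11,125 = (6,772)/11,125 = 0.608719.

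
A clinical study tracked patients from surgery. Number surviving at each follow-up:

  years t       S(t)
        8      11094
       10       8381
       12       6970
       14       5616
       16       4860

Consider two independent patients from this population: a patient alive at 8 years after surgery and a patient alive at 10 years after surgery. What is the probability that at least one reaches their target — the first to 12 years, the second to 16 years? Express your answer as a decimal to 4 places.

p₁ = S(12)/S(8) = 6970/11094 = 0.628268; p₂ = S(16)/S(10) = 4860/8381 = 0.579883.
P(at least one) = 1 − (1−p₁)(1−p₂) = 1 − 0.371732 × 0.420117 = 0.843829.

0.8438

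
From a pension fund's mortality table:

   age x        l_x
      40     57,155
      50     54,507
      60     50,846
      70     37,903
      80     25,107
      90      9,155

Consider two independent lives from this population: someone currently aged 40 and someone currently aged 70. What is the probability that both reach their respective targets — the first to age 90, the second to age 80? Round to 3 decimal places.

p₁ = l_90/l_40 = 9,155/57,155 = 0.160178; p₂ = l_80/l_70 = 25,107/37,903 = 0.662401.
P(both) = p₁ × p₂ = 0.160178 × 0.662401 = 0.106102.

0.106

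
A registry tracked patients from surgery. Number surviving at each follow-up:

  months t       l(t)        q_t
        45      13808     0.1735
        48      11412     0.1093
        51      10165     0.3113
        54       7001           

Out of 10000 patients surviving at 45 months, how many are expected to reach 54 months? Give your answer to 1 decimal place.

5070.2

The relevant probability is 7001/13808 = 0.507025.
Expected number = 10000 × 0.507025 = 5070.2.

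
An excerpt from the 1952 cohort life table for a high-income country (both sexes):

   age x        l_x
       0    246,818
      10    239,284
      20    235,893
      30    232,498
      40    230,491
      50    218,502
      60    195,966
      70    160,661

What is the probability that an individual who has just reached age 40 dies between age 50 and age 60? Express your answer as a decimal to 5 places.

We want 10|10q40 = (l_50 − l_60)/l_40.
This is the probability of reaching 50 but not 60, conditional on being alive at 40: (l_50 − l_60) / l_40.
= (218,502 − 195,966) / 230,491 = 22,536 / 230,491 = 0.097774.

0.09777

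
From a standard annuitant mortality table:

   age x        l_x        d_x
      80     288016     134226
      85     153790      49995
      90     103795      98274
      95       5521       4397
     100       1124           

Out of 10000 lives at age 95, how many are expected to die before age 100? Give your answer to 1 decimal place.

The relevant probability is 1 − 1124/5521 = 0.796414.
Expected number = 10000 × 0.796414 = 7964.1.

7964.1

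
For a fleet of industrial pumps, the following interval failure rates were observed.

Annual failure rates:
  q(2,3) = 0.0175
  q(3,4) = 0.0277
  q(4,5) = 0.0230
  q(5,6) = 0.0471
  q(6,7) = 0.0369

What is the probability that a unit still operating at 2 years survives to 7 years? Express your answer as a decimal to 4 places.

0.8565

Survival from 2 to 7 is the product of surviving each interval: (1 − 0.0175) × (1 − 0.0277) × (1 − 0.0230) × (1 − 0.0471) × (1 − 0.0369).
= 0.9825 × 0.9723 × 0.9770 × 0.9529 × 0.9631 = 0.856537.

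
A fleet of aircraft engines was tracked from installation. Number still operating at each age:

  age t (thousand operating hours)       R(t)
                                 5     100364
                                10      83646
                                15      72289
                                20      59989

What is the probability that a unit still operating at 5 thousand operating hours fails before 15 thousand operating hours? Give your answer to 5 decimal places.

P(fail before 15 | operational at 5) = 1 − R(15)/R(5) = 1 − 72289/100364 = (28075)/100364 = 0.279732.

0.27973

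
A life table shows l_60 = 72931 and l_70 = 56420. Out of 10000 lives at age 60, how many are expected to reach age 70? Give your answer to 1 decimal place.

The relevant probability is 56420/72931 = 0.773608.
Expected number = 10000 × 0.773608 = 7736.1.

7736.1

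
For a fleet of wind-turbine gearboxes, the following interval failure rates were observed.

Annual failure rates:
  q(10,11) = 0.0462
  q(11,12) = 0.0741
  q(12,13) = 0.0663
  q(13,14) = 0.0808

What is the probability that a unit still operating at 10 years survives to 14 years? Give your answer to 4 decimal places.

P(survive 10→14) = (1 − 0.0462) × (1 − 0.0741) × (1 − 0.0663) × (1 − 0.0808).
= 0.9538 × 0.9259 × 0.9337 × 0.9192 = 0.757947.

0.7579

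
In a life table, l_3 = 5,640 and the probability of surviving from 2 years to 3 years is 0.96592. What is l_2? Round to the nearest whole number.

l_2 = l_3 / p = 5,640 / 0.96592 = 5839.

5839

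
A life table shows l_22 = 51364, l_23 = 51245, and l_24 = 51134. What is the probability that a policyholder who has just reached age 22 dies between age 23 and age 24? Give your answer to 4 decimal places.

We want 1|1q22 = (l_23 − l_24)/l_22.
This is the probability of reaching 23 but not 24, conditional on being alive at 22: (l_23 − l_24) / l_22.
= (51245 − 51134) / 51364 = 111 / 51364 = 0.002161.

0.0022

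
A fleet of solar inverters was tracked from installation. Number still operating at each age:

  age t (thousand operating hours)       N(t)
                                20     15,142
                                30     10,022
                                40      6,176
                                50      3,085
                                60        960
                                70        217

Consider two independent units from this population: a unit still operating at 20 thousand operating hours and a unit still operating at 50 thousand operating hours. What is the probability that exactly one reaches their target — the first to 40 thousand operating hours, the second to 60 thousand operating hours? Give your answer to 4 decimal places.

p₁ = N(40)/N(20) = 6,176/15,142 = 0.407872; p₂ = N(60)/N(50) = 960/3,085 = 0.311183.
P(exactly one) = p₁(1−p₂) + (1−p₁)p₂ = 0.280949 + 0.184260 = 0.465209.

0.4652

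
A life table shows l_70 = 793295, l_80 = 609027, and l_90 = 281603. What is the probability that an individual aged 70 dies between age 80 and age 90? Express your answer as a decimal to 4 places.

0.4127

We want 10|10q70 = (l_80 − l_90)/l_70.
This is the probability of reaching 80 but not 90, conditional on being alive at 70: (l_80 − l_90) / l_70.
= (609027 − 281603) / 793295 = 327424 / 793295 = 0.412739.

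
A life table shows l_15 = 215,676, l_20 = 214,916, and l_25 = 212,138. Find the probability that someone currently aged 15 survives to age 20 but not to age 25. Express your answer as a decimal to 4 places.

We want 5|5q15 = (l_20 − l_25)/l_15.
This is the probability of reaching 20 but not 25, conditional on being alive at 15: (l_20 − l_25) / l_15.
= (214,916 − 212,138) / 215,676 = 2,778 / 215,676 = 0.012880.

0.0129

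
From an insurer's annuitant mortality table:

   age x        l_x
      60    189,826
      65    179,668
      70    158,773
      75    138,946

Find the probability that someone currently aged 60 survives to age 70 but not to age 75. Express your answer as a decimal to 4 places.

This is the probability of reaching 70 but not 75, conditional on being alive at 60: (l_70 − l_75) / l_60.
= (158,773 − 138,946) / 189,826 = 19,827 / 189,826 = 0.104448.

0.1044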